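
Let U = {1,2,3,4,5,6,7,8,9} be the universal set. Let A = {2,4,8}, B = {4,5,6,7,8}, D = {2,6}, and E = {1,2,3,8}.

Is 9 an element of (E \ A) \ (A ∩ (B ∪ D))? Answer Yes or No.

9 ∉ E and 9 ∉ A, so 9 ∉ E \ A
9 ∉ B and 9 ∉ D, so 9 ∉ B ∪ D
9 ∉ A and 9 ∉ (B ∪ D), so 9 ∉ A ∩ (B ∪ D)
9 ∉ (E \ A) and 9 ∉ (A ∩ (B ∪ D)), so 9 ∉ (E \ A) \ (A ∩ (B ∪ D))

No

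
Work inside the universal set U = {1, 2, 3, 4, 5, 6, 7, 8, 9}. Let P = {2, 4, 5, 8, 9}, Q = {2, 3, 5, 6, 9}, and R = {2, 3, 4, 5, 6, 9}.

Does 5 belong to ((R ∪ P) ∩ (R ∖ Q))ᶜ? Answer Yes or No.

Yes

5 ∈ R and 5 ∈ P, so 5 ∈ R ∪ P
5 ∈ R and 5 ∈ Q, so 5 ∉ R ∖ Q
5 ∈ (R ∪ P) and 5 ∉ (R ∖ Q), so 5 ∉ (R ∪ P) ∩ (R ∖ Q)
5 ∈ ((R ∪ P) ∩ (R ∖ Q))ᶜ since 5 ∉ ((R ∪ P) ∩ (R ∖ Q))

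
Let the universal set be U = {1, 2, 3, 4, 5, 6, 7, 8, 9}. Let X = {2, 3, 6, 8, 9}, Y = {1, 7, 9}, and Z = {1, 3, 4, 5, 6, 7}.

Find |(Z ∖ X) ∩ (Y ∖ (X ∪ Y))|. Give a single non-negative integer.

Z ∖ X = {1, 4, 5, 7}
X ∪ Y = {1, 2, 3, 6, 7, 8, 9}
Y ∖ (X ∪ Y) = {}
(Z ∖ X) ∩ (Y ∖ (X ∪ Y)) = {}
|(Z ∖ X) ∩ (Y ∖ (X ∪ Y))| = 0

0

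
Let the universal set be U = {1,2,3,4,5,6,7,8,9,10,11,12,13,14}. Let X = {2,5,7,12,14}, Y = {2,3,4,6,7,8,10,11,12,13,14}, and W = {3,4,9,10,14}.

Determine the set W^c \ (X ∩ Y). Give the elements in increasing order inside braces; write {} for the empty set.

{1,5,6,8,11,13}

W^c = {1,2,5,6,7,8,11,12,13}
X ∩ Y = {2,7,12,14}
W^c \ (X ∩ Y) = {1,5,6,8,11,13}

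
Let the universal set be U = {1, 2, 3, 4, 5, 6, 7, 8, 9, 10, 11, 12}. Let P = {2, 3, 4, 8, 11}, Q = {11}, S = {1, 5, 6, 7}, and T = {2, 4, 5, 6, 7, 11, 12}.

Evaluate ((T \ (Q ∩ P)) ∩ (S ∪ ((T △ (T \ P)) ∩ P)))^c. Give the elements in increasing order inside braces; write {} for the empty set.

Q ∩ P = {11}
T \ (Q ∩ P) = {2, 4, 5, 6, 7, 12}
T \ P = {5, 6, 7, 12}
T △ (T \ P) = {2, 4, 11}
(T △ (T \ P)) ∩ P = {2, 4, 11}
S ∪ ((T △ (T \ P)) ∩ P) = {1, 2, 4, 5, 6, 7, 11}
(T \ (Q ∩ P)) ∩ (S ∪ ((T △ (T \ P)) ∩ P)) = {2, 4, 5, 6, 7}
((T \ (Q ∩ P)) ∩ (S ∪ ((T △ (T \ P)) ∩ P)))^c = {1, 3, 8, 9, 10, 11, 12}

{1, 3, 8, 9, 10, 11, 12}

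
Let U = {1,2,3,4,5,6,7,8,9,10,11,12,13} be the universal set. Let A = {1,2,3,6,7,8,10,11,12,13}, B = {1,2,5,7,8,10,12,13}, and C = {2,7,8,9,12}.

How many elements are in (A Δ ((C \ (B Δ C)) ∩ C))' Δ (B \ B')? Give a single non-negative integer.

5

B Δ C = {1,5,9,10,13}
C \ (B Δ C) = {2,7,8,12}
(C \ (B Δ C)) ∩ C = {2,7,8,12}
A Δ ((C \ (B Δ C)) ∩ C) = {1,3,6,10,11,13}
(A Δ ((C \ (B Δ C)) ∩ C))' = {2,4,5,7,8,9,12}
B' = {3,4,6,9,11}
B \ B' = {1,2,5,7,8,10,12,13}
(A Δ ((C \ (B Δ C)) ∩ C))' Δ (B \ B') = {1,4,9,10,13}
|(A Δ ((C \ (B Δ C)) ∩ C))' Δ (B \ B')| = 5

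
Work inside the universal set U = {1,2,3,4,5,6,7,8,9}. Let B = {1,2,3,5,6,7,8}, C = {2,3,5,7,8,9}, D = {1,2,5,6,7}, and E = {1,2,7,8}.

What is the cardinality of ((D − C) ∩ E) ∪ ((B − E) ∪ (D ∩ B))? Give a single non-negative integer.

6

D − C = {1,6}
(D − C) ∩ E = {1}
B − E = {3,5,6}
D ∩ B = {1,2,5,6,7}
(B − E) ∪ (D ∩ B) = {1,2,3,5,6,7}
((D − C) ∩ E) ∪ ((B − E) ∪ (D ∩ B)) = {1,2,3,5,6,7}
|((D − C) ∩ E) ∪ ((B − E) ∪ (D ∩ B))| = 6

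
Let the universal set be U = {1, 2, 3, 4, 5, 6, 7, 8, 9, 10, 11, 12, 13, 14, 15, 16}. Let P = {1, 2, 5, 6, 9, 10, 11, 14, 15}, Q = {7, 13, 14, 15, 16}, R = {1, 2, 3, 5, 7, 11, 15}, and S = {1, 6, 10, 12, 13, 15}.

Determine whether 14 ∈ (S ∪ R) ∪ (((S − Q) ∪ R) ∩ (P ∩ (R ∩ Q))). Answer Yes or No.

14 ∉ S and 14 ∉ R, so 14 ∉ S ∪ R
14 ∉ S and 14 ∈ Q, so 14 ∉ S − Q
14 ∉ (S − Q) and 14 ∉ R, so 14 ∉ (S − Q) ∪ R
14 ∉ R and 14 ∈ Q, so 14 ∉ R ∩ Q
14 ∈ P and 14 ∉ (R ∩ Q), so 14 ∉ P ∩ (R ∩ Q)
14 ∉ ((S − Q) ∪ R) and 14 ∉ (P ∩ (R ∩ Q)), so 14 ∉ ((S − Q) ∪ R) ∩ (P ∩ (R ∩ Q))
14 ∉ (S ∪ R) and 14 ∉ (((S − Q) ∪ R) ∩ (P ∩ (R ∩ Q))), so 14 ∉ (S ∪ R) ∪ (((S − Q) ∪ R) ∩ (P ∩ (R ∩ Q)))

No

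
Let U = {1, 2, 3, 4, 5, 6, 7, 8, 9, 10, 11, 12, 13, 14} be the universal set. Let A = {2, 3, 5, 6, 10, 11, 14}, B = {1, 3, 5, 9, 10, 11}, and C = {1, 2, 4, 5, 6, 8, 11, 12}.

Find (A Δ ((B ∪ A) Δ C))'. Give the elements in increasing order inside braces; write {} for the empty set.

{1, 3, 7, 10, 13, 14}

B ∪ A = {1, 2, 3, 5, 6, 9, 10, 11, 14}
(B ∪ A) Δ C = {3, 4, 8, 9, 10, 12, 14}
A Δ ((B ∪ A) Δ C) = {2, 4, 5, 6, 8, 9, 11, 12}
(A Δ ((B ∪ A) Δ C))' = {1, 3, 7, 10, 13, 14}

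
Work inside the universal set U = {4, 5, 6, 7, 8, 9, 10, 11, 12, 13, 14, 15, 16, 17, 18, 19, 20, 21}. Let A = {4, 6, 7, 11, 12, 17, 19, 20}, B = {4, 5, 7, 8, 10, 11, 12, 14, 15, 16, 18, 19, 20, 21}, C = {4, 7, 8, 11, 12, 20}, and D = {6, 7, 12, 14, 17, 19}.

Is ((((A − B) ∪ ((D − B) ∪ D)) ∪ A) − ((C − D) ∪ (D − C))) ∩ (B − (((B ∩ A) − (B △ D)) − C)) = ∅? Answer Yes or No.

A − B = {6, 17}
D − B = {6, 17}
(D − B) ∪ D = {6, 7, 12, 14, 17, 19}
(A − B) ∪ ((D − B) ∪ D) = {6, 7, 12, 14, 17, 19}
((A − B) ∪ ((D − B) ∪ D)) ∪ A = {4, 6, 7, 11, 12, 14, 17, 19, 20}
C − D = {4, 8, 11, 20}
D − C = {6, 14, 17, 19}
(C − D) ∪ (D − C) = {4, 6, 8, 11, 14, 17, 19, 20}
(((A − B) ∪ ((D − B) ∪ D)) ∪ A) − ((C − D) ∪ (D − C)) = {7, 12}
B ∩ A = {4, 7, 11, 12, 19, 20}
B △ D = {4, 5, 6, 8, 10, 11, 15, 16, 17, 18, 20, 21}
(B ∩ A) − (B △ D) = {7, 12, 19}
((B ∩ A) − (B △ D)) − C = {19}
B − (((B ∩ A) − (B △ D)) − C) = {4, 5, 7, 8, 10, 11, 12, 14, 15, 16, 18, 20, 21}
7 lies in both, so they are not disjoint.

No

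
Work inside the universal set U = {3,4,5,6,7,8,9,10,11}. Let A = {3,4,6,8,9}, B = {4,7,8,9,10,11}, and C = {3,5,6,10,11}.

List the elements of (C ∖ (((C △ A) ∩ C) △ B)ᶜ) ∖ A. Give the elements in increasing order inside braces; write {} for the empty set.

C △ A = {4,5,8,9,10,11}
(C △ A) ∩ C = {5,10,11}
((C △ A) ∩ C) △ B = {4,5,7,8,9}
(((C △ A) ∩ C) △ B)ᶜ = {3,6,10,11}
C ∖ (((C △ A) ∩ C) △ B)ᶜ = {5}
(C ∖ (((C △ A) ∩ C) △ B)ᶜ) ∖ A = {5}

{5}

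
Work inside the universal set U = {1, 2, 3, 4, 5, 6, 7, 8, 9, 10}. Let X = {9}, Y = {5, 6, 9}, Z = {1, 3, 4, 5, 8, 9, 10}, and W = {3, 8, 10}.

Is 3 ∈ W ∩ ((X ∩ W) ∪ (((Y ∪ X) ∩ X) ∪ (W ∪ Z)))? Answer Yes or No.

Yes

3 ∉ X and 3 ∈ W, so 3 ∉ X ∩ W
3 ∉ Y and 3 ∉ X, so 3 ∉ Y ∪ X
3 ∉ (Y ∪ X) and 3 ∉ X, so 3 ∉ (Y ∪ X) ∩ X
3 ∈ W and 3 ∈ Z, so 3 ∈ W ∪ Z
3 ∉ ((Y ∪ X) ∩ X) and 3 ∈ (W ∪ Z), so 3 ∈ ((Y ∪ X) ∩ X) ∪ (W ∪ Z)
3 ∉ (X ∩ W) and 3 ∈ (((Y ∪ X) ∩ X) ∪ (W ∪ Z)), so 3 ∈ (X ∩ W) ∪ (((Y ∪ X) ∩ X) ∪ (W ∪ Z))
3 ∈ W and 3 ∈ ((X ∩ W) ∪ (((Y ∪ X) ∩ X) ∪ (W ∪ Z))), so 3 ∈ W ∩ ((X ∩ W) ∪ (((Y ∪ X) ∩ X) ∪ (W ∪ Z)))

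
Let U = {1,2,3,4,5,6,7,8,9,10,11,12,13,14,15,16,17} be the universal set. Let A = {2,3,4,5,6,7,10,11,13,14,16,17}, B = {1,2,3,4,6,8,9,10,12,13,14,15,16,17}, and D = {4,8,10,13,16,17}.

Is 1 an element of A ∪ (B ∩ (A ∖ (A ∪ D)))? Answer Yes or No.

No

1 ∉ A and 1 ∉ D, so 1 ∉ A ∪ D
1 ∉ A and 1 ∉ (A ∪ D), so 1 ∉ A ∖ (A ∪ D)
1 ∈ B and 1 ∉ (A ∖ (A ∪ D)), so 1 ∉ B ∩ (A ∖ (A ∪ D))
1 ∉ A and 1 ∉ (B ∩ (A ∖ (A ∪ D))), so 1 ∉ A ∪ (B ∩ (A ∖ (A ∪ D)))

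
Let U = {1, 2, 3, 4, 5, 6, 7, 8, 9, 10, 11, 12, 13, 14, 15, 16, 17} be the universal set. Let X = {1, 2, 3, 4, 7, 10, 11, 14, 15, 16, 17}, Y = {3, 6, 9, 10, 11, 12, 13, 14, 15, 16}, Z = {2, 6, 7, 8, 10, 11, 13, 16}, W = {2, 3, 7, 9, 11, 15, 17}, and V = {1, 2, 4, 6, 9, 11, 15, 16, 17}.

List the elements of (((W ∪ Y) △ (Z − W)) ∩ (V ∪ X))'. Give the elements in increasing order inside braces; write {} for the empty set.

W ∪ Y = {2, 3, 6, 7, 9, 10, 11, 12, 13, 14, 15, 16, 17}
Z − W = {6, 8, 10, 13, 16}
(W ∪ Y) △ (Z − W) = {2, 3, 7, 8, 9, 11, 12, 14, 15, 17}
V ∪ X = {1, 2, 3, 4, 6, 7, 9, 10, 11, 14, 15, 16, 17}
((W ∪ Y) △ (Z − W)) ∩ (V ∪ X) = {2, 3, 7, 9, 11, 14, 15, 17}
(((W ∪ Y) △ (Z − W)) ∩ (V ∪ X))' = {1, 4, 5, 6, 8, 10, 12, 13, 16}

{1, 4, 5, 6, 8, 10, 12, 13, 16}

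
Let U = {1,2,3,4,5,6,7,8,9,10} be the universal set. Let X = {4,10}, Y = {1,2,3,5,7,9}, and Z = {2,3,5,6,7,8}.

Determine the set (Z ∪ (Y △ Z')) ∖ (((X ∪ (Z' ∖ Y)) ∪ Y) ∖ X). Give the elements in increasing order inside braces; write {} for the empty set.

{4,6,8,10}

Z' = {1,4,9,10}
Y △ Z' = {2,3,4,5,7,10}
Z ∪ (Y △ Z') = {2,3,4,5,6,7,8,10}
Z' ∖ Y = {4,10}
X ∪ (Z' ∖ Y) = {4,10}
(X ∪ (Z' ∖ Y)) ∪ Y = {1,2,3,4,5,7,9,10}
((X ∪ (Z' ∖ Y)) ∪ Y) ∖ X = {1,2,3,5,7,9}
(Z ∪ (Y △ Z')) ∖ (((X ∪ (Z' ∖ Y)) ∪ Y) ∖ X) = {4,6,8,10}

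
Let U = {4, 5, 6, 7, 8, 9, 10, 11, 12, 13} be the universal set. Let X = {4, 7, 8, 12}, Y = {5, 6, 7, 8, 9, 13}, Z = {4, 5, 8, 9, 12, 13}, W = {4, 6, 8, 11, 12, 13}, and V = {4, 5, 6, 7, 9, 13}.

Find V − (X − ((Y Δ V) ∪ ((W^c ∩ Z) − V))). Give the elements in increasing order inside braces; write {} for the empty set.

Y Δ V = {4, 8}
W^c = {5, 7, 9, 10}
W^c ∩ Z = {5, 9}
(W^c ∩ Z) − V = {}
(Y Δ V) ∪ ((W^c ∩ Z) − V) = {4, 8}
X − ((Y Δ V) ∪ ((W^c ∩ Z) − V)) = {7, 12}
V − (X − ((Y Δ V) ∪ ((W^c ∩ Z) − V))) = {4, 5, 6, 9, 13}

{4, 5, 6, 9, 13}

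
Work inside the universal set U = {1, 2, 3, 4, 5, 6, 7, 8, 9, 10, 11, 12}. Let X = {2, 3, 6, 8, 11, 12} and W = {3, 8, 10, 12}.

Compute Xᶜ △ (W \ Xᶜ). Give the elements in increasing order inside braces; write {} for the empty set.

{1, 3, 4, 5, 7, 8, 9, 10, 12}

Xᶜ = {1, 4, 5, 7, 9, 10}
W \ Xᶜ = {3, 8, 12}
Xᶜ △ (W \ Xᶜ) = {1, 3, 4, 5, 7, 8, 9, 10, 12}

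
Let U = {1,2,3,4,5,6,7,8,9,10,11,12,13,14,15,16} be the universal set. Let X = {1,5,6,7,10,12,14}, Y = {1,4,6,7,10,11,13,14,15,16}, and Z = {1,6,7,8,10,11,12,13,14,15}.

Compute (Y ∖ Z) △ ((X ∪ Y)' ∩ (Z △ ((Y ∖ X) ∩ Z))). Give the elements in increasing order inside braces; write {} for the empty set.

Y ∖ Z = {4,16}
X ∪ Y = {1,4,5,6,7,10,11,12,13,14,15,16}
(X ∪ Y)' = {2,3,8,9}
Y ∖ X = {4,11,13,15,16}
(Y ∖ X) ∩ Z = {11,13,15}
Z △ ((Y ∖ X) ∩ Z) = {1,6,7,8,10,12,14}
(X ∪ Y)' ∩ (Z △ ((Y ∖ X) ∩ Z)) = {8}
(Y ∖ Z) △ ((X ∪ Y)' ∩ (Z △ ((Y ∖ X) ∩ Z))) = {4,8,16}

{4,8,16}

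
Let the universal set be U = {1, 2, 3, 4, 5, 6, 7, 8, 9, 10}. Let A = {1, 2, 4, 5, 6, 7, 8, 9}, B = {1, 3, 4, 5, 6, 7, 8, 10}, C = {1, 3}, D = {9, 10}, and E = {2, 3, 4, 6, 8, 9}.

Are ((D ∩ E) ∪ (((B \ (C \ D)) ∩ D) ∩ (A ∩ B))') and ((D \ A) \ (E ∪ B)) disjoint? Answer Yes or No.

D ∩ E = {9}
C \ D = {1, 3}
B \ (C \ D) = {4, 5, 6, 7, 8, 10}
(B \ (C \ D)) ∩ D = {10}
A ∩ B = {1, 4, 5, 6, 7, 8}
((B \ (C \ D)) ∩ D) ∩ (A ∩ B) = {}
(((B \ (C \ D)) ∩ D) ∩ (A ∩ B))' = {1, 2, 3, 4, 5, 6, 7, 8, 9, 10}
(D ∩ E) ∪ (((B \ (C \ D)) ∩ D) ∩ (A ∩ B))' = {1, 2, 3, 4, 5, 6, 7, 8, 9, 10}
D \ A = {10}
E ∪ B = {1, 2, 3, 4, 5, 6, 7, 8, 9, 10}
(D \ A) \ (E ∪ B) = {}
{1, 2, 3, 4, 5, 6, 7, 8, 9, 10} and {} share no elements.

Yes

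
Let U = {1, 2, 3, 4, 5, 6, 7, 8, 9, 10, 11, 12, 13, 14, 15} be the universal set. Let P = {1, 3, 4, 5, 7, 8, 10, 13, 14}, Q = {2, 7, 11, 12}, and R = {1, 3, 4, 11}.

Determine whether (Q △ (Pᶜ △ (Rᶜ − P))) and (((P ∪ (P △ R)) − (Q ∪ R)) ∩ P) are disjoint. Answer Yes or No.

Yes

Pᶜ = {2, 6, 9, 11, 12, 15}
Rᶜ = {2, 5, 6, 7, 8, 9, 10, 12, 13, 14, 15}
Rᶜ − P = {2, 6, 9, 12, 15}
Pᶜ △ (Rᶜ − P) = {11}
Q △ (Pᶜ △ (Rᶜ − P)) = {2, 7, 12}
P △ R = {5, 7, 8, 10, 11, 13, 14}
P ∪ (P △ R) = {1, 3, 4, 5, 7, 8, 10, 11, 13, 14}
Q ∪ R = {1, 2, 3, 4, 7, 11, 12}
(P ∪ (P △ R)) − (Q ∪ R) = {5, 8, 10, 13, 14}
((P ∪ (P △ R)) − (Q ∪ R)) ∩ P = {5, 8, 10, 13, 14}
{2, 7, 12} and {5, 8, 10, 13, 14} share no elements.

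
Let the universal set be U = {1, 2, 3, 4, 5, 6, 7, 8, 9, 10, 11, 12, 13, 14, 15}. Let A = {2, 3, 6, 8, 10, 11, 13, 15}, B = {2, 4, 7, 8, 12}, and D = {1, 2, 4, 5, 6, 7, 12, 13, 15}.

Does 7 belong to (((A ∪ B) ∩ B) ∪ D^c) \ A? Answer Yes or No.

Yes

7 ∉ A and 7 ∈ B, so 7 ∈ A ∪ B
7 ∈ (A ∪ B) and 7 ∈ B, so 7 ∈ (A ∪ B) ∩ B
7 ∈ D, so 7 ∉ D^c
7 ∈ ((A ∪ B) ∩ B) and 7 ∉ D^c, so 7 ∈ ((A ∪ B) ∩ B) ∪ D^c
7 ∈ (((A ∪ B) ∩ B) ∪ D^c) and 7 ∉ A, so 7 ∈ (((A ∪ B) ∩ B) ∪ D^c) \ A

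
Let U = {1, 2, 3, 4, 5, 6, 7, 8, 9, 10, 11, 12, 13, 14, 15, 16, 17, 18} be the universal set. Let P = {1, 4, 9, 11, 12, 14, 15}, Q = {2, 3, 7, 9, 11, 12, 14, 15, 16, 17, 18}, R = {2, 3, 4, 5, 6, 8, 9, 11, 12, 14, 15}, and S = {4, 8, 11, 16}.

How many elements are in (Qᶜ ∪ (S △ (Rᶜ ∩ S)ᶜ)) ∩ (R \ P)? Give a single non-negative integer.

Qᶜ = {1, 4, 5, 6, 8, 10, 13}
Rᶜ = {1, 7, 10, 13, 16, 17, 18}
Rᶜ ∩ S = {16}
(Rᶜ ∩ S)ᶜ = {1, 2, 3, 4, 5, 6, 7, 8, 9, 10, 11, 12, 13, 14, 15, 17, 18}
S △ (Rᶜ ∩ S)ᶜ = {1, 2, 3, 5, 6, 7, 9, 10, 12, 13, 14, 15, 16, 17, 18}
Qᶜ ∪ (S △ (Rᶜ ∩ S)ᶜ) = {1, 2, 3, 4, 5, 6, 7, 8, 9, 10, 12, 13, 14, 15, 16, 17, 18}
R \ P = {2, 3, 5, 6, 8}
(Qᶜ ∪ (S △ (Rᶜ ∩ S)ᶜ)) ∩ (R \ P) = {2, 3, 5, 6, 8}
|(Qᶜ ∪ (S △ (Rᶜ ∩ S)ᶜ)) ∩ (R \ P)| = 5

5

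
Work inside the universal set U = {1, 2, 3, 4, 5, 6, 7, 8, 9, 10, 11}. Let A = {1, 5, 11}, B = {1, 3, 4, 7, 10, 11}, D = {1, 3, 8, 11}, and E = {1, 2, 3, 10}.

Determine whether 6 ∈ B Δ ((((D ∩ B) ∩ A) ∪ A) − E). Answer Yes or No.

No

6 ∉ D and 6 ∉ B, so 6 ∉ D ∩ B
6 ∉ (D ∩ B) and 6 ∉ A, so 6 ∉ (D ∩ B) ∩ A
6 ∉ ((D ∩ B) ∩ A) and 6 ∉ A, so 6 ∉ ((D ∩ B) ∩ A) ∪ A
6 ∉ (((D ∩ B) ∩ A) ∪ A) and 6 ∉ E, so 6 ∉ (((D ∩ B) ∩ A) ∪ A) − E
6 ∉ B and 6 ∉ ((((D ∩ B) ∩ A) ∪ A) − E), so 6 ∉ B Δ ((((D ∩ B) ∩ A) ∪ A) − E)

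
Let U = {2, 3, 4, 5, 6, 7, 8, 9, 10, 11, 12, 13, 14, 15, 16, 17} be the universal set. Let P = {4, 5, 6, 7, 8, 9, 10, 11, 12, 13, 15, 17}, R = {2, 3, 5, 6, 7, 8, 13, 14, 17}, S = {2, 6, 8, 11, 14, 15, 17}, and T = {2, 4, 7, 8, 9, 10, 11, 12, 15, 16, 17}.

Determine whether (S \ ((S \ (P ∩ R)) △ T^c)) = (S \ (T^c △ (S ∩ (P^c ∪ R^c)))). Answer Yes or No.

Yes

P ∩ R = {5, 6, 7, 8, 13, 17}
S \ (P ∩ R) = {2, 11, 14, 15}
T^c = {3, 5, 6, 13, 14}
(S \ (P ∩ R)) △ T^c = {2, 3, 5, 6, 11, 13, 15}
S \ ((S \ (P ∩ R)) △ T^c) = {8, 14, 17}
P^c = {2, 3, 14, 16}
R^c = {4, 9, 10, 11, 12, 15, 16}
P^c ∪ R^c = {2, 3, 4, 9, 10, 11, 12, 14, 15, 16}
S ∩ (P^c ∪ R^c) = {2, 11, 14, 15}
T^c △ (S ∩ (P^c ∪ R^c)) = {2, 3, 5, 6, 11, 13, 15}
S \ (T^c △ (S ∩ (P^c ∪ R^c))) = {8, 14, 17}
Both equal {8, 14, 17}, so S \ ((S \ (P ∩ R)) △ T^c) = S \ (T^c △ (S ∩ (P^c ∪ R^c))).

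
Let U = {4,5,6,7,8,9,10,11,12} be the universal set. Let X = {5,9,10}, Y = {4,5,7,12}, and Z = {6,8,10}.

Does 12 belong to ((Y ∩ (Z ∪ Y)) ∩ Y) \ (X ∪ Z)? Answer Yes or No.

Yes

12 ∉ Z and 12 ∈ Y, so 12 ∈ Z ∪ Y
12 ∈ Y and 12 ∈ (Z ∪ Y), so 12 ∈ Y ∩ (Z ∪ Y)
12 ∈ (Y ∩ (Z ∪ Y)) and 12 ∈ Y, so 12 ∈ (Y ∩ (Z ∪ Y)) ∩ Y
12 ∉ X and 12 ∉ Z, so 12 ∉ X ∪ Z
12 ∈ ((Y ∩ (Z ∪ Y)) ∩ Y) and 12 ∉ (X ∪ Z), so 12 ∈ ((Y ∩ (Z ∪ Y)) ∩ Y) \ (X ∪ Z)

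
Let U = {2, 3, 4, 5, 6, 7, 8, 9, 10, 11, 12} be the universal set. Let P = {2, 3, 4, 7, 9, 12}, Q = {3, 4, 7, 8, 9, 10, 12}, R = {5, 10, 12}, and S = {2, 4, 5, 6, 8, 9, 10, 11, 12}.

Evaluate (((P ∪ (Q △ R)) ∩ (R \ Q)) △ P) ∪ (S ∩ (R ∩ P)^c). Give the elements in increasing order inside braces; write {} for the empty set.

Q △ R = {3, 4, 5, 7, 8, 9}
P ∪ (Q △ R) = {2, 3, 4, 5, 7, 8, 9, 12}
R \ Q = {5}
(P ∪ (Q △ R)) ∩ (R \ Q) = {5}
((P ∪ (Q △ R)) ∩ (R \ Q)) △ P = {2, 3, 4, 5, 7, 9, 12}
R ∩ P = {12}
(R ∩ P)^c = {2, 3, 4, 5, 6, 7, 8, 9, 10, 11}
S ∩ (R ∩ P)^c = {2, 4, 5, 6, 8, 9, 10, 11}
(((P ∪ (Q △ R)) ∩ (R \ Q)) △ P) ∪ (S ∩ (R ∩ P)^c) = {2, 3, 4, 5, 6, 7, 8, 9, 10, 11, 12}

{2, 3, 4, 5, 6, 7, 8, 9, 10, 11, 12}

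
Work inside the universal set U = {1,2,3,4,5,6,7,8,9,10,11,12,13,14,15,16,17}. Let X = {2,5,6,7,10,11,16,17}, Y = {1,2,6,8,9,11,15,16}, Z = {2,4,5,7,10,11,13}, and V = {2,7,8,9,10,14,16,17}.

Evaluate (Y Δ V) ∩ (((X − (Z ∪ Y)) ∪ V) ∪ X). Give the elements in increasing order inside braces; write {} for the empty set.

Y Δ V = {1,6,7,10,11,14,15,17}
Z ∪ Y = {1,2,4,5,6,7,8,9,10,11,13,15,16}
X − (Z ∪ Y) = {17}
(X − (Z ∪ Y)) ∪ V = {2,7,8,9,10,14,16,17}
((X − (Z ∪ Y)) ∪ V) ∪ X = {2,5,6,7,8,9,10,11,14,16,17}
(Y Δ V) ∩ (((X − (Z ∪ Y)) ∪ V) ∪ X) = {6,7,10,11,14,17}

{6,7,10,11,14,17}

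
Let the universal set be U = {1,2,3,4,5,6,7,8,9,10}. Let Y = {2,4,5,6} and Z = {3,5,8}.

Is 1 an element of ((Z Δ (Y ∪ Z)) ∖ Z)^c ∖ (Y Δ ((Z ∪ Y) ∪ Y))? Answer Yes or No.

1 ∉ Y and 1 ∉ Z, so 1 ∉ Y ∪ Z
1 ∉ Z and 1 ∉ (Y ∪ Z), so 1 ∉ Z Δ (Y ∪ Z)
1 ∉ (Z Δ (Y ∪ Z)) and 1 ∉ Z, so 1 ∉ (Z Δ (Y ∪ Z)) ∖ Z
1 ∈ ((Z Δ (Y ∪ Z)) ∖ Z)^c since 1 ∉ ((Z Δ (Y ∪ Z)) ∖ Z)
1 ∉ Z and 1 ∉ Y, so 1 ∉ Z ∪ Y
1 ∉ (Z ∪ Y) and 1 ∉ Y, so 1 ∉ (Z ∪ Y) ∪ Y
1 ∉ Y and 1 ∉ ((Z ∪ Y) ∪ Y), so 1 ∉ Y Δ ((Z ∪ Y) ∪ Y)
1 ∈ ((Z Δ (Y ∪ Z)) ∖ Z)^c and 1 ∉ (Y Δ ((Z ∪ Y) ∪ Y)), so 1 ∈ ((Z Δ (Y ∪ Z)) ∖ Z)^c ∖ (Y Δ ((Z ∪ Y) ∪ Y))

Yes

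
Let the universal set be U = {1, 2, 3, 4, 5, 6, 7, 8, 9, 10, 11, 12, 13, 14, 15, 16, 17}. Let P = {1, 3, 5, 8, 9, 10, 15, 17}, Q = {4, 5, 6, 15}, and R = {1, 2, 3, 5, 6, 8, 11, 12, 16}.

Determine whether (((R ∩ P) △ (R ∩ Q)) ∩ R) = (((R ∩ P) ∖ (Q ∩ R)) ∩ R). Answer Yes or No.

R ∩ P = {1, 3, 5, 8}
R ∩ Q = {5, 6}
(R ∩ P) △ (R ∩ Q) = {1, 3, 6, 8}
((R ∩ P) △ (R ∩ Q)) ∩ R = {1, 3, 6, 8}
Q ∩ R = {5, 6}
(R ∩ P) ∖ (Q ∩ R) = {1, 3, 8}
((R ∩ P) ∖ (Q ∩ R)) ∩ R = {1, 3, 8}
6 ∈ ((R ∩ P) △ (R ∩ Q)) ∩ R but 6 ∉ ((R ∩ P) ∖ (Q ∩ R)) ∩ R, so they differ.

No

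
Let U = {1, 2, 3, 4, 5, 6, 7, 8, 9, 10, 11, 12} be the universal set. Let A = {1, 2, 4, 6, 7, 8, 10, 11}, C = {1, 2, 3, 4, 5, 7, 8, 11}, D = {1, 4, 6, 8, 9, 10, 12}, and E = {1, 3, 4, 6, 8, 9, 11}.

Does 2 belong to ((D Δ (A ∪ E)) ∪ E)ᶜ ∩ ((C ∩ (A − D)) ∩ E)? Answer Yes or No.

No

2 ∈ A and 2 ∉ E, so 2 ∈ A ∪ E
2 ∉ D and 2 ∈ (A ∪ E), so 2 ∈ D Δ (A ∪ E)
2 ∈ (D Δ (A ∪ E)) and 2 ∉ E, so 2 ∈ (D Δ (A ∪ E)) ∪ E
2 ∉ ((D Δ (A ∪ E)) ∪ E)ᶜ since 2 ∈ ((D Δ (A ∪ E)) ∪ E)
2 ∈ A and 2 ∉ D, so 2 ∈ A − D
2 ∈ C and 2 ∈ (A − D), so 2 ∈ C ∩ (A − D)
2 ∈ (C ∩ (A − D)) and 2 ∉ E, so 2 ∉ (C ∩ (A − D)) ∩ E
2 ∉ ((D Δ (A ∪ E)) ∪ E)ᶜ and 2 ∉ ((C ∩ (A − D)) ∩ E), so 2 ∉ ((D Δ (A ∪ E)) ∪ E)ᶜ ∩ ((C ∩ (A − D)) ∩ E)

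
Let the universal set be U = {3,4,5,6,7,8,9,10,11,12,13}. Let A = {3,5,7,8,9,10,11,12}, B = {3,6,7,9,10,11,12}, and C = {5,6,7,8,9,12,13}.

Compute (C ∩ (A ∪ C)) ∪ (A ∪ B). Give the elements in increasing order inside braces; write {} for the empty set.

{3,5,6,7,8,9,10,11,12,13}

A ∪ C = {3,5,6,7,8,9,10,11,12,13}
C ∩ (A ∪ C) = {5,6,7,8,9,12,13}
A ∪ B = {3,5,6,7,8,9,10,11,12}
(C ∩ (A ∪ C)) ∪ (A ∪ B) = {3,5,6,7,8,9,10,11,12,13}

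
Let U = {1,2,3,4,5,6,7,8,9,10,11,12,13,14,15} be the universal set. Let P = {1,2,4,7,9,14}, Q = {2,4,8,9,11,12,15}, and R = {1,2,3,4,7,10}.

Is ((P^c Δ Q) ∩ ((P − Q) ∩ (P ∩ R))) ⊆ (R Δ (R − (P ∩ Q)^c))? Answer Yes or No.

Yes

P^c = {3,5,6,8,10,11,12,13,15}
P^c Δ Q = {2,3,4,5,6,9,10,13}
P − Q = {1,7,14}
P ∩ R = {1,2,4,7}
(P − Q) ∩ (P ∩ R) = {1,7}
(P^c Δ Q) ∩ ((P − Q) ∩ (P ∩ R)) = {}
P ∩ Q = {2,4,9}
(P ∩ Q)^c = {1,3,5,6,7,8,10,11,12,13,14,15}
R − (P ∩ Q)^c = {2,4}
R Δ (R − (P ∩ Q)^c) = {1,3,7,10}
Every element of {} is in {1,3,7,10}, so (P^c Δ Q) ∩ ((P − Q) ∩ (P ∩ R)) ⊆ R Δ (R − (P ∩ Q)^c).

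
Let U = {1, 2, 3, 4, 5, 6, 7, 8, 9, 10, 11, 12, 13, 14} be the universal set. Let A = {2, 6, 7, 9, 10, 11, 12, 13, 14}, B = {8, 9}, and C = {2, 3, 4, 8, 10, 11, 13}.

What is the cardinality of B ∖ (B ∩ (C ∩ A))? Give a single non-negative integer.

C ∩ A = {2, 10, 11, 13}
B ∩ (C ∩ A) = {}
B ∖ (B ∩ (C ∩ A)) = {8, 9}
|B ∖ (B ∩ (C ∩ A))| = 2

2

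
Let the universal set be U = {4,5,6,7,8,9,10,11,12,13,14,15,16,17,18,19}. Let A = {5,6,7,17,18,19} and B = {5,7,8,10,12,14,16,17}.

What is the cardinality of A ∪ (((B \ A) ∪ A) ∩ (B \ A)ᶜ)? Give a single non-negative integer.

6

B \ A = {8,10,12,14,16}
(B \ A) ∪ A = {5,6,7,8,10,12,14,16,17,18,19}
(B \ A)ᶜ = {4,5,6,7,9,11,13,15,17,18,19}
((B \ A) ∪ A) ∩ (B \ A)ᶜ = {5,6,7,17,18,19}
A ∪ (((B \ A) ∪ A) ∩ (B \ A)ᶜ) = {5,6,7,17,18,19}
|A ∪ (((B \ A) ∪ A) ∩ (B \ A)ᶜ)| = 6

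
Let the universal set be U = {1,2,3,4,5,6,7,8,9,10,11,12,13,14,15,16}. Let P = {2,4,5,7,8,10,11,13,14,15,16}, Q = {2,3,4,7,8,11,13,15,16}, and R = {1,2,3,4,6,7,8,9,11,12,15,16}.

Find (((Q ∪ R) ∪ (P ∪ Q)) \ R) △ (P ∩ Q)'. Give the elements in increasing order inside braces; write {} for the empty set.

{1,3,6,9,12,13}

Q ∪ R = {1,2,3,4,6,7,8,9,11,12,13,15,16}
P ∪ Q = {2,3,4,5,7,8,10,11,13,14,15,16}
(Q ∪ R) ∪ (P ∪ Q) = {1,2,3,4,5,6,7,8,9,10,11,12,13,14,15,16}
((Q ∪ R) ∪ (P ∪ Q)) \ R = {5,10,13,14}
P ∩ Q = {2,4,7,8,11,13,15,16}
(P ∩ Q)' = {1,3,5,6,9,10,12,14}
(((Q ∪ R) ∪ (P ∪ Q)) \ R) △ (P ∩ Q)' = {1,3,6,9,12,13}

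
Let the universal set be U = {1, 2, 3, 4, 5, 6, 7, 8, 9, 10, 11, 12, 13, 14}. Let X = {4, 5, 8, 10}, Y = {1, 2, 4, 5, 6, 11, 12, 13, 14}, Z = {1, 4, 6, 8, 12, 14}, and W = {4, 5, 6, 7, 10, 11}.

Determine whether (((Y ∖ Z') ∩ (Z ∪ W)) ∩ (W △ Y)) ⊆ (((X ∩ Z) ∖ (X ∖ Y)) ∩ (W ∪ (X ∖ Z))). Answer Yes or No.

No

Z' = {2, 3, 5, 7, 9, 10, 11, 13}
Y ∖ Z' = {1, 4, 6, 12, 14}
Z ∪ W = {1, 4, 5, 6, 7, 8, 10, 11, 12, 14}
(Y ∖ Z') ∩ (Z ∪ W) = {1, 4, 6, 12, 14}
W △ Y = {1, 2, 7, 10, 12, 13, 14}
((Y ∖ Z') ∩ (Z ∪ W)) ∩ (W △ Y) = {1, 12, 14}
X ∩ Z = {4, 8}
X ∖ Y = {8, 10}
(X ∩ Z) ∖ (X ∖ Y) = {4}
X ∖ Z = {5, 10}
W ∪ (X ∖ Z) = {4, 5, 6, 7, 10, 11}
((X ∩ Z) ∖ (X ∖ Y)) ∩ (W ∪ (X ∖ Z)) = {4}
1 ∈ ((Y ∖ Z') ∩ (Z ∪ W)) ∩ (W △ Y) but 1 ∉ ((X ∩ Z) ∖ (X ∖ Y)) ∩ (W ∪ (X ∖ Z)), so the inclusion fails.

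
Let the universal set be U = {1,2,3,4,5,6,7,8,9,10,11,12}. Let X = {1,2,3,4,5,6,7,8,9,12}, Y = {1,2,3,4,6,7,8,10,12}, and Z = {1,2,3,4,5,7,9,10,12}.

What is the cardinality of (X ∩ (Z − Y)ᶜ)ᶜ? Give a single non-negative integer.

4

Z − Y = {5,9}
(Z − Y)ᶜ = {1,2,3,4,6,7,8,10,11,12}
X ∩ (Z − Y)ᶜ = {1,2,3,4,6,7,8,12}
(X ∩ (Z − Y)ᶜ)ᶜ = {5,9,10,11}
|(X ∩ (Z − Y)ᶜ)ᶜ| = 4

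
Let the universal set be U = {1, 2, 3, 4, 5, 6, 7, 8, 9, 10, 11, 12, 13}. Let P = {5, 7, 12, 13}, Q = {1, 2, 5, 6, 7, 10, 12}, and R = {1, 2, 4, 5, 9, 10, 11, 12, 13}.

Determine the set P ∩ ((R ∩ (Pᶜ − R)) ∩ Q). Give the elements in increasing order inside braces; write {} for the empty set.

Pᶜ = {1, 2, 3, 4, 6, 8, 9, 10, 11}
Pᶜ − R = {3, 6, 8}
R ∩ (Pᶜ − R) = {}
(R ∩ (Pᶜ − R)) ∩ Q = {}
P ∩ ((R ∩ (Pᶜ − R)) ∩ Q) = {}

{}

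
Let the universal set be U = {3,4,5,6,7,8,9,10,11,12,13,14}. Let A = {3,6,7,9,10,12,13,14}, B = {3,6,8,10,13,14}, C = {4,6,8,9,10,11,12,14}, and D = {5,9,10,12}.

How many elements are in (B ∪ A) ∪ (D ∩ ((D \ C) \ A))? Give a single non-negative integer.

10

B ∪ A = {3,6,7,8,9,10,12,13,14}
D \ C = {5}
(D \ C) \ A = {5}
D ∩ ((D \ C) \ A) = {5}
(B ∪ A) ∪ (D ∩ ((D \ C) \ A)) = {3,5,6,7,8,9,10,12,13,14}
|(B ∪ A) ∪ (D ∩ ((D \ C) \ A))| = 10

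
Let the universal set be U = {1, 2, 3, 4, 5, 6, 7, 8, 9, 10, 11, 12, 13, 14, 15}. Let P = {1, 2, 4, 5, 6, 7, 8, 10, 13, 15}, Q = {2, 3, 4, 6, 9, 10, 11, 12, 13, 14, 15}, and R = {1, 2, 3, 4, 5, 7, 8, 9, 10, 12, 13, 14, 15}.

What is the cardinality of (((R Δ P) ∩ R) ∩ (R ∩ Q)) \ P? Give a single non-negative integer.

R Δ P = {3, 6, 9, 12, 14}
(R Δ P) ∩ R = {3, 9, 12, 14}
R ∩ Q = {2, 3, 4, 9, 10, 12, 13, 14, 15}
((R Δ P) ∩ R) ∩ (R ∩ Q) = {3, 9, 12, 14}
(((R Δ P) ∩ R) ∩ (R ∩ Q)) \ P = {3, 9, 12, 14}
|(((R Δ P) ∩ R) ∩ (R ∩ Q)) \ P| = 4

4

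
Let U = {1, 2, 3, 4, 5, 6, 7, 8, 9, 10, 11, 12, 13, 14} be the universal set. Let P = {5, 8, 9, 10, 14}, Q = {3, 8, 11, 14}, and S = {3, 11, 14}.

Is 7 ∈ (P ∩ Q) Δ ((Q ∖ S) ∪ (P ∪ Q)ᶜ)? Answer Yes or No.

7 ∉ P and 7 ∉ Q, so 7 ∉ P ∩ Q
7 ∉ Q and 7 ∉ S, so 7 ∉ Q ∖ S
7 ∉ P and 7 ∉ Q, so 7 ∉ P ∪ Q
7 ∈ (P ∪ Q)ᶜ since 7 ∉ (P ∪ Q)
7 ∉ (Q ∖ S) and 7 ∈ (P ∪ Q)ᶜ, so 7 ∈ (Q ∖ S) ∪ (P ∪ Q)ᶜ
7 ∉ (P ∩ Q) and 7 ∈ ((Q ∖ S) ∪ (P ∪ Q)ᶜ), so 7 ∈ (P ∩ Q) Δ ((Q ∖ S) ∪ (P ∪ Q)ᶜ)

Yes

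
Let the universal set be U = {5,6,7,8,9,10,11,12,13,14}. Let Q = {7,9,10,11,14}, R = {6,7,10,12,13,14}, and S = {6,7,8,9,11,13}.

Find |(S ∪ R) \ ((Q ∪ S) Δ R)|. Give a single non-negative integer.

5

S ∪ R = {6,7,8,9,10,11,12,13,14}
Q ∪ S = {6,7,8,9,10,11,13,14}
(Q ∪ S) Δ R = {8,9,11,12}
(S ∪ R) \ ((Q ∪ S) Δ R) = {6,7,10,13,14}
|(S ∪ R) \ ((Q ∪ S) Δ R)| = 5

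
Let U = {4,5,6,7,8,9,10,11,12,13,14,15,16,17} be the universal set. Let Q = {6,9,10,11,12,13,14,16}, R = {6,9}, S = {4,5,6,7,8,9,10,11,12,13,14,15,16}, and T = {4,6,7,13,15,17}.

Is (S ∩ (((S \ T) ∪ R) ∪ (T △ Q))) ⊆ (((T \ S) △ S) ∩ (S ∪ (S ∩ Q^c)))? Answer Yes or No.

Yes

S \ T = {5,8,9,10,11,12,14,16}
(S \ T) ∪ R = {5,6,8,9,10,11,12,14,16}
T △ Q = {4,7,9,10,11,12,14,15,16,17}
((S \ T) ∪ R) ∪ (T △ Q) = {4,5,6,7,8,9,10,11,12,14,15,16,17}
S ∩ (((S \ T) ∪ R) ∪ (T △ Q)) = {4,5,6,7,8,9,10,11,12,14,15,16}
T \ S = {17}
(T \ S) △ S = {4,5,6,7,8,9,10,11,12,13,14,15,16,17}
Q^c = {4,5,7,8,15,17}
S ∩ Q^c = {4,5,7,8,15}
S ∪ (S ∩ Q^c) = {4,5,6,7,8,9,10,11,12,13,14,15,16}
((T \ S) △ S) ∩ (S ∪ (S ∩ Q^c)) = {4,5,6,7,8,9,10,11,12,13,14,15,16}
Every element of {4,5,6,7,8,9,10,11,12,14,15,16} is in {4,5,6,7,8,9,10,11,12,13,14,15,16}, so S ∩ (((S \ T) ∪ R) ∪ (T △ Q)) ⊆ ((T \ S) △ S) ∩ (S ∪ (S ∩ Q^c)).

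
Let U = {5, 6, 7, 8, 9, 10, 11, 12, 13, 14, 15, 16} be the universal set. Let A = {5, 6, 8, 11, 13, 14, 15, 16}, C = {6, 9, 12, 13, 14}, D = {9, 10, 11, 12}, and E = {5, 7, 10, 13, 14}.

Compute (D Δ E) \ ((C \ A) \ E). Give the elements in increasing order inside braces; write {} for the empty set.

{5, 7, 11, 13, 14}

D Δ E = {5, 7, 9, 11, 12, 13, 14}
C \ A = {9, 12}
(C \ A) \ E = {9, 12}
(D Δ E) \ ((C \ A) \ E) = {5, 7, 11, 13, 14}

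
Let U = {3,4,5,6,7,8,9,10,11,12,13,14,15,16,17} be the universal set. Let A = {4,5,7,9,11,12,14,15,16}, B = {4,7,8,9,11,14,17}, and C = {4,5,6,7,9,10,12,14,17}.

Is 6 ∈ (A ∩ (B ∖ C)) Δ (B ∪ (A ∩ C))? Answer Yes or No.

6 ∉ B and 6 ∈ C, so 6 ∉ B ∖ C
6 ∉ A and 6 ∉ (B ∖ C), so 6 ∉ A ∩ (B ∖ C)
6 ∉ A and 6 ∈ C, so 6 ∉ A ∩ C
6 ∉ B and 6 ∉ (A ∩ C), so 6 ∉ B ∪ (A ∩ C)
6 ∉ (A ∩ (B ∖ C)) and 6 ∉ (B ∪ (A ∩ C)), so 6 ∉ (A ∩ (B ∖ C)) Δ (B ∪ (A ∩ C))

No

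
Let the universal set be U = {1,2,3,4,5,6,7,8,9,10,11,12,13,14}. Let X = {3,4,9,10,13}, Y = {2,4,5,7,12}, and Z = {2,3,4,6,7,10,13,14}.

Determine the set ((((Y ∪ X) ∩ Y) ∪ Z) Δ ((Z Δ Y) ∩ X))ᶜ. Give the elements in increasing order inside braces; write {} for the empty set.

{1,3,8,9,10,11,13}

Y ∪ X = {2,3,4,5,7,9,10,12,13}
(Y ∪ X) ∩ Y = {2,4,5,7,12}
((Y ∪ X) ∩ Y) ∪ Z = {2,3,4,5,6,7,10,12,13,14}
Z Δ Y = {3,5,6,10,12,13,14}
(Z Δ Y) ∩ X = {3,10,13}
(((Y ∪ X) ∩ Y) ∪ Z) Δ ((Z Δ Y) ∩ X) = {2,4,5,6,7,12,14}
((((Y ∪ X) ∩ Y) ∪ Z) Δ ((Z Δ Y) ∩ X))ᶜ = {1,3,8,9,10,11,13}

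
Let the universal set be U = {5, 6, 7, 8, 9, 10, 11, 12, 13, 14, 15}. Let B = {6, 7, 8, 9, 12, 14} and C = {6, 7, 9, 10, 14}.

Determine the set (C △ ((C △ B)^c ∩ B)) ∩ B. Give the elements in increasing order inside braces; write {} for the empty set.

{}

C △ B = {8, 10, 12}
(C △ B)^c = {5, 6, 7, 9, 11, 13, 14, 15}
(C △ B)^c ∩ B = {6, 7, 9, 14}
C △ ((C △ B)^c ∩ B) = {10}
(C △ ((C △ B)^c ∩ B)) ∩ B = {}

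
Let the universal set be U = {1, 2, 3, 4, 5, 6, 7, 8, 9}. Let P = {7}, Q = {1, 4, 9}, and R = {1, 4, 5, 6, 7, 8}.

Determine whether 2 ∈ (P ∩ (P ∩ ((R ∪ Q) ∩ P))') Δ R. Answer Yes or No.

No

2 ∉ R and 2 ∉ Q, so 2 ∉ R ∪ Q
2 ∉ (R ∪ Q) and 2 ∉ P, so 2 ∉ (R ∪ Q) ∩ P
2 ∉ P and 2 ∉ ((R ∪ Q) ∩ P), so 2 ∉ P ∩ ((R ∪ Q) ∩ P)
2 ∈ (P ∩ ((R ∪ Q) ∩ P))' since 2 ∉ (P ∩ ((R ∪ Q) ∩ P))
2 ∉ P and 2 ∈ (P ∩ ((R ∪ Q) ∩ P))', so 2 ∉ P ∩ (P ∩ ((R ∪ Q) ∩ P))'
2 ∉ (P ∩ (P ∩ ((R ∪ Q) ∩ P))') and 2 ∉ R, so 2 ∉ (P ∩ (P ∩ ((R ∪ Q) ∩ P))') Δ R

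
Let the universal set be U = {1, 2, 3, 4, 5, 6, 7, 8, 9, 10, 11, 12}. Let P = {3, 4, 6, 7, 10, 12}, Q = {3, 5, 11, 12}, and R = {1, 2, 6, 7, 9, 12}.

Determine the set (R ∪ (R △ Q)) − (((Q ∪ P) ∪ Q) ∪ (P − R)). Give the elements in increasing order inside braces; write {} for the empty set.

R △ Q = {1, 2, 3, 5, 6, 7, 9, 11}
R ∪ (R △ Q) = {1, 2, 3, 5, 6, 7, 9, 11, 12}
Q ∪ P = {3, 4, 5, 6, 7, 10, 11, 12}
(Q ∪ P) ∪ Q = {3, 4, 5, 6, 7, 10, 11, 12}
P − R = {3, 4, 10}
((Q ∪ P) ∪ Q) ∪ (P − R) = {3, 4, 5, 6, 7, 10, 11, 12}
(R ∪ (R △ Q)) − (((Q ∪ P) ∪ Q) ∪ (P − R)) = {1, 2, 9}

{1, 2, 9}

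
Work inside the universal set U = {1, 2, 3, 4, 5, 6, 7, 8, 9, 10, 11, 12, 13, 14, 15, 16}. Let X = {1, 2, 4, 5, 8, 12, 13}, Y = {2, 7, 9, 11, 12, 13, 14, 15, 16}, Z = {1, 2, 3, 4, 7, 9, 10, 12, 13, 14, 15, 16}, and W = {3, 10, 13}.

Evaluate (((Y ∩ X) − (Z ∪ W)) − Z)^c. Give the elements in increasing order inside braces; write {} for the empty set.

{1, 2, 3, 4, 5, 6, 7, 8, 9, 10, 11, 12, 13, 14, 15, 16}

Y ∩ X = {2, 12, 13}
Z ∪ W = {1, 2, 3, 4, 7, 9, 10, 12, 13, 14, 15, 16}
(Y ∩ X) − (Z ∪ W) = {}
((Y ∩ X) − (Z ∪ W)) − Z = {}
(((Y ∩ X) − (Z ∪ W)) − Z)^c = {1, 2, 3, 4, 5, 6, 7, 8, 9, 10, 11, 12, 13, 14, 15, 16}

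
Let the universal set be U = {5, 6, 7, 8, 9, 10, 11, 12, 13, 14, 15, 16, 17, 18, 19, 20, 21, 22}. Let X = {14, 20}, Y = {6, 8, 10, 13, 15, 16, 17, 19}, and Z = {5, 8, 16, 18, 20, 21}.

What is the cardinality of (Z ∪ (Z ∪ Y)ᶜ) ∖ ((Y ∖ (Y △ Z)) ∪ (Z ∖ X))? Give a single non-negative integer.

7

Z ∪ Y = {5, 6, 8, 10, 13, 15, 16, 17, 18, 19, 20, 21}
(Z ∪ Y)ᶜ = {7, 9, 11, 12, 14, 22}
Z ∪ (Z ∪ Y)ᶜ = {5, 7, 8, 9, 11, 12, 14, 16, 18, 20, 21, 22}
Y △ Z = {5, 6, 10, 13, 15, 17, 18, 19, 20, 21}
Y ∖ (Y △ Z) = {8, 16}
Z ∖ X = {5, 8, 16, 18, 21}
(Y ∖ (Y △ Z)) ∪ (Z ∖ X) = {5, 8, 16, 18, 21}
(Z ∪ (Z ∪ Y)ᶜ) ∖ ((Y ∖ (Y △ Z)) ∪ (Z ∖ X)) = {7, 9, 11, 12, 14, 20, 22}
|(Z ∪ (Z ∪ Y)ᶜ) ∖ ((Y ∖ (Y △ Z)) ∪ (Z ∖ X))| = 7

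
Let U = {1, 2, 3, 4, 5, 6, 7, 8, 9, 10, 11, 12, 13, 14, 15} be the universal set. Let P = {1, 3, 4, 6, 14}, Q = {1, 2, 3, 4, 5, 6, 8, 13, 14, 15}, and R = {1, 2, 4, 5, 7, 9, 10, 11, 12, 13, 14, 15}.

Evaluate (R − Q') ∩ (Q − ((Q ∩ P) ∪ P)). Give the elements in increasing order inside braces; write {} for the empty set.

{2, 5, 13, 15}

Q' = {7, 9, 10, 11, 12}
R − Q' = {1, 2, 4, 5, 13, 14, 15}
Q ∩ P = {1, 3, 4, 6, 14}
(Q ∩ P) ∪ P = {1, 3, 4, 6, 14}
Q − ((Q ∩ P) ∪ P) = {2, 5, 8, 13, 15}
(R − Q') ∩ (Q − ((Q ∩ P) ∪ P)) = {2, 5, 13, 15}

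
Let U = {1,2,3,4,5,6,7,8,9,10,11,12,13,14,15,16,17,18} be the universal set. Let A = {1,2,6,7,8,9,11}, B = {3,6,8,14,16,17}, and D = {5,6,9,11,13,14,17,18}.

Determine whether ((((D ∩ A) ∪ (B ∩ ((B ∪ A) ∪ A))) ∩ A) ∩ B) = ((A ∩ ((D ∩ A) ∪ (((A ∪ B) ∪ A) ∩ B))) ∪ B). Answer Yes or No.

No

D ∩ A = {6,9,11}
B ∪ A = {1,2,3,6,7,8,9,11,14,16,17}
(B ∪ A) ∪ A = {1,2,3,6,7,8,9,11,14,16,17}
B ∩ ((B ∪ A) ∪ A) = {3,6,8,14,16,17}
(D ∩ A) ∪ (B ∩ ((B ∪ A) ∪ A)) = {3,6,8,9,11,14,16,17}
((D ∩ A) ∪ (B ∩ ((B ∪ A) ∪ A))) ∩ A = {6,8,9,11}
(((D ∩ A) ∪ (B ∩ ((B ∪ A) ∪ A))) ∩ A) ∩ B = {6,8}
A ∪ B = {1,2,3,6,7,8,9,11,14,16,17}
(A ∪ B) ∪ A = {1,2,3,6,7,8,9,11,14,16,17}
((A ∪ B) ∪ A) ∩ B = {3,6,8,14,16,17}
(D ∩ A) ∪ (((A ∪ B) ∪ A) ∩ B) = {3,6,8,9,11,14,16,17}
A ∩ ((D ∩ A) ∪ (((A ∪ B) ∪ A) ∩ B)) = {6,8,9,11}
(A ∩ ((D ∩ A) ∪ (((A ∪ B) ∪ A) ∩ B))) ∪ B = {3,6,8,9,11,14,16,17}
3 ∈ (A ∩ ((D ∩ A) ∪ (((A ∪ B) ∪ A) ∩ B))) ∪ B but 3 ∉ (((D ∩ A) ∪ (B ∩ ((B ∪ A) ∪ A))) ∩ A) ∩ B, so they differ.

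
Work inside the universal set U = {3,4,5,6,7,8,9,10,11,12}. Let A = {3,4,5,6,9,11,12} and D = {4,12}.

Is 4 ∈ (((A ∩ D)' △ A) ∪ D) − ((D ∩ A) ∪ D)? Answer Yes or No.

4 ∈ A and 4 ∈ D, so 4 ∈ A ∩ D
4 ∉ (A ∩ D)' since 4 ∈ (A ∩ D)
4 ∉ (A ∩ D)' and 4 ∈ A, so 4 ∈ (A ∩ D)' △ A
4 ∈ ((A ∩ D)' △ A) and 4 ∈ D, so 4 ∈ ((A ∩ D)' △ A) ∪ D
4 ∈ D and 4 ∈ A, so 4 ∈ D ∩ A
4 ∈ (D ∩ A) and 4 ∈ D, so 4 ∈ (D ∩ A) ∪ D
4 ∈ (((A ∩ D)' △ A) ∪ D) and 4 ∈ ((D ∩ A) ∪ D), so 4 ∉ (((A ∩ D)' △ A) ∪ D) − ((D ∩ A) ∪ D)

No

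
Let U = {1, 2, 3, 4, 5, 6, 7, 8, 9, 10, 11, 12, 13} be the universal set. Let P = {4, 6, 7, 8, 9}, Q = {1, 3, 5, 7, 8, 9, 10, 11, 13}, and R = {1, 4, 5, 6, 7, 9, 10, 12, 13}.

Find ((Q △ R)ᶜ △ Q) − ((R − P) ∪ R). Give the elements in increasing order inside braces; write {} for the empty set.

Q △ R = {3, 4, 6, 8, 11, 12}
(Q △ R)ᶜ = {1, 2, 5, 7, 9, 10, 13}
(Q △ R)ᶜ △ Q = {2, 3, 8, 11}
R − P = {1, 5, 10, 12, 13}
(R − P) ∪ R = {1, 4, 5, 6, 7, 9, 10, 12, 13}
((Q △ R)ᶜ △ Q) − ((R − P) ∪ R) = {2, 3, 8, 11}

{2, 3, 8, 11}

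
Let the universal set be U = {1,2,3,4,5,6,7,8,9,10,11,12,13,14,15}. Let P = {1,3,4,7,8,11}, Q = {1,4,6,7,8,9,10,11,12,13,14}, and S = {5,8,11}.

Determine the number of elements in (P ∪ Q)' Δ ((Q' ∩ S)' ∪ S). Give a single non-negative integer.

P ∪ Q = {1,3,4,6,7,8,9,10,11,12,13,14}
(P ∪ Q)' = {2,5,15}
Q' = {2,3,5,15}
Q' ∩ S = {5}
(Q' ∩ S)' = {1,2,3,4,6,7,8,9,10,11,12,13,14,15}
(Q' ∩ S)' ∪ S = {1,2,3,4,5,6,7,8,9,10,11,12,13,14,15}
(P ∪ Q)' Δ ((Q' ∩ S)' ∪ S) = {1,3,4,6,7,8,9,10,11,12,13,14}
|(P ∪ Q)' Δ ((Q' ∩ S)' ∪ S)| = 12

12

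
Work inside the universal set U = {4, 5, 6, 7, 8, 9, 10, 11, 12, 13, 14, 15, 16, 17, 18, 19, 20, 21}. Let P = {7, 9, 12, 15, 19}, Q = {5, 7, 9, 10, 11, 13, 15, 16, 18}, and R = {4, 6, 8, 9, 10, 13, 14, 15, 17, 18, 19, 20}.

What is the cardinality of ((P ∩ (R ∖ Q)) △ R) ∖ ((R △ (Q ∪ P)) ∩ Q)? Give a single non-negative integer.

R ∖ Q = {4, 6, 8, 14, 17, 19, 20}
P ∩ (R ∖ Q) = {19}
(P ∩ (R ∖ Q)) △ R = {4, 6, 8, 9, 10, 13, 14, 15, 17, 18, 20}
Q ∪ P = {5, 7, 9, 10, 11, 12, 13, 15, 16, 18, 19}
R △ (Q ∪ P) = {4, 5, 6, 7, 8, 11, 12, 14, 16, 17, 20}
(R △ (Q ∪ P)) ∩ Q = {5, 7, 11, 16}
((P ∩ (R ∖ Q)) △ R) ∖ ((R △ (Q ∪ P)) ∩ Q) = {4, 6, 8, 9, 10, 13, 14, 15, 17, 18, 20}
|((P ∩ (R ∖ Q)) △ R) ∖ ((R △ (Q ∪ P)) ∩ Q)| = 11

11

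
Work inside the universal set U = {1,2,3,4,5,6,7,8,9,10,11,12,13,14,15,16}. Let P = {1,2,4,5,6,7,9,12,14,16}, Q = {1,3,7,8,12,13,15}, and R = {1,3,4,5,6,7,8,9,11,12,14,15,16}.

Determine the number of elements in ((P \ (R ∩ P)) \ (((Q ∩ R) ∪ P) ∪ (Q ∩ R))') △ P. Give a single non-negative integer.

R ∩ P = {1,4,5,6,7,9,12,14,16}
P \ (R ∩ P) = {2}
Q ∩ R = {1,3,7,8,12,15}
(Q ∩ R) ∪ P = {1,2,3,4,5,6,7,8,9,12,14,15,16}
((Q ∩ R) ∪ P) ∪ (Q ∩ R) = {1,2,3,4,5,6,7,8,9,12,14,15,16}
(((Q ∩ R) ∪ P) ∪ (Q ∩ R))' = {10,11,13}
(P \ (R ∩ P)) \ (((Q ∩ R) ∪ P) ∪ (Q ∩ R))' = {2}
((P \ (R ∩ P)) \ (((Q ∩ R) ∪ P) ∪ (Q ∩ R))') △ P = {1,4,5,6,7,9,12,14,16}
|((P \ (R ∩ P)) \ (((Q ∩ R) ∪ P) ∪ (Q ∩ R))') △ P| = 9

9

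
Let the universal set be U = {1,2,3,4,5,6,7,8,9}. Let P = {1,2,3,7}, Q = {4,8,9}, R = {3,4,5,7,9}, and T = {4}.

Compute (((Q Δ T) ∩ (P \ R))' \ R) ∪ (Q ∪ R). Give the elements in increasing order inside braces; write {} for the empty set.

Q Δ T = {8,9}
P \ R = {1,2}
(Q Δ T) ∩ (P \ R) = {}
((Q Δ T) ∩ (P \ R))' = {1,2,3,4,5,6,7,8,9}
((Q Δ T) ∩ (P \ R))' \ R = {1,2,6,8}
Q ∪ R = {3,4,5,7,8,9}
(((Q Δ T) ∩ (P \ R))' \ R) ∪ (Q ∪ R) = {1,2,3,4,5,6,7,8,9}

{1,2,3,4,5,6,7,8,9}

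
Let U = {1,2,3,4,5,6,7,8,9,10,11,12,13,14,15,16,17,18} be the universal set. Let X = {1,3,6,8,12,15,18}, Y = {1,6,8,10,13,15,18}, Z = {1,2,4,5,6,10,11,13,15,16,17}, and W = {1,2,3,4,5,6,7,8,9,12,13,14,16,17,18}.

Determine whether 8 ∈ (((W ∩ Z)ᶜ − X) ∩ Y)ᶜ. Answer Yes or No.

Yes

8 ∈ W and 8 ∉ Z, so 8 ∉ W ∩ Z
8 ∈ (W ∩ Z)ᶜ since 8 ∉ (W ∩ Z)
8 ∈ (W ∩ Z)ᶜ and 8 ∈ X, so 8 ∉ (W ∩ Z)ᶜ − X
8 ∉ ((W ∩ Z)ᶜ − X) and 8 ∈ Y, so 8 ∉ ((W ∩ Z)ᶜ − X) ∩ Y
8 ∈ (((W ∩ Z)ᶜ − X) ∩ Y)ᶜ since 8 ∉ (((W ∩ Z)ᶜ − X) ∩ Y)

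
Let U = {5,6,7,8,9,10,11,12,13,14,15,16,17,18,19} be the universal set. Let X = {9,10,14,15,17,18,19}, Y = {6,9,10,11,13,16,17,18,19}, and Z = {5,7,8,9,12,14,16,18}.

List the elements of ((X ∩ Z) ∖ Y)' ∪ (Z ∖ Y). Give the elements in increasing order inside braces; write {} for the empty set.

X ∩ Z = {9,14,18}
(X ∩ Z) ∖ Y = {14}
((X ∩ Z) ∖ Y)' = {5,6,7,8,9,10,11,12,13,15,16,17,18,19}
Z ∖ Y = {5,7,8,12,14}
((X ∩ Z) ∖ Y)' ∪ (Z ∖ Y) = {5,6,7,8,9,10,11,12,13,14,15,16,17,18,19}

{5,6,7,8,9,10,11,12,13,14,15,16,17,18,19}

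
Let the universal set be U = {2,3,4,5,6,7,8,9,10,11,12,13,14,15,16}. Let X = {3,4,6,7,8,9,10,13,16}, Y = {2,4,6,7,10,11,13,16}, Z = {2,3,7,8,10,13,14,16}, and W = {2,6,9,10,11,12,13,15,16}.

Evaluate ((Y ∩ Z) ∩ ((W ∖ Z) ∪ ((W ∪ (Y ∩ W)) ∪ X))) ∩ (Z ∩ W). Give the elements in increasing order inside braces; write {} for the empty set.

{2,10,13,16}

Y ∩ Z = {2,7,10,13,16}
W ∖ Z = {6,9,11,12,15}
Y ∩ W = {2,6,10,11,13,16}
W ∪ (Y ∩ W) = {2,6,9,10,11,12,13,15,16}
(W ∪ (Y ∩ W)) ∪ X = {2,3,4,6,7,8,9,10,11,12,13,15,16}
(W ∖ Z) ∪ ((W ∪ (Y ∩ W)) ∪ X) = {2,3,4,6,7,8,9,10,11,12,13,15,16}
(Y ∩ Z) ∩ ((W ∖ Z) ∪ ((W ∪ (Y ∩ W)) ∪ X)) = {2,7,10,13,16}
Z ∩ W = {2,10,13,16}
((Y ∩ Z) ∩ ((W ∖ Z) ∪ ((W ∪ (Y ∩ W)) ∪ X))) ∩ (Z ∩ W) = {2,10,13,16}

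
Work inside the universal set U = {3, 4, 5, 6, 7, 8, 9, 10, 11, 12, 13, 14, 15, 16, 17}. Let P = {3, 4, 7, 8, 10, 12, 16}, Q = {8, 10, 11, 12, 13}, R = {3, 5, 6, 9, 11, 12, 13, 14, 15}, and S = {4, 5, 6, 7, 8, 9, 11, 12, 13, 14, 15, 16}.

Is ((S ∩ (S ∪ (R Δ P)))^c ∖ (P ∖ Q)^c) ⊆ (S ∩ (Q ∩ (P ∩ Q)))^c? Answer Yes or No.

R Δ P = {4, 5, 6, 7, 8, 9, 10, 11, 13, 14, 15, 16}
S ∪ (R Δ P) = {4, 5, 6, 7, 8, 9, 10, 11, 12, 13, 14, 15, 16}
S ∩ (S ∪ (R Δ P)) = {4, 5, 6, 7, 8, 9, 11, 12, 13, 14, 15, 16}
(S ∩ (S ∪ (R Δ P)))^c = {3, 10, 17}
P ∖ Q = {3, 4, 7, 16}
(P ∖ Q)^c = {5, 6, 8, 9, 10, 11, 12, 13, 14, 15, 17}
(S ∩ (S ∪ (R Δ P)))^c ∖ (P ∖ Q)^c = {3}
P ∩ Q = {8, 10, 12}
Q ∩ (P ∩ Q) = {8, 10, 12}
S ∩ (Q ∩ (P ∩ Q)) = {8, 12}
(S ∩ (Q ∩ (P ∩ Q)))^c = {3, 4, 5, 6, 7, 9, 10, 11, 13, 14, 15, 16, 17}
Every element of {3} is in {3, 4, 5, 6, 7, 9, 10, 11, 13, 14, 15, 16, 17}, so (S ∩ (S ∪ (R Δ P)))^c ∖ (P ∖ Q)^c ⊆ (S ∩ (Q ∩ (P ∩ Q)))^c.

Yes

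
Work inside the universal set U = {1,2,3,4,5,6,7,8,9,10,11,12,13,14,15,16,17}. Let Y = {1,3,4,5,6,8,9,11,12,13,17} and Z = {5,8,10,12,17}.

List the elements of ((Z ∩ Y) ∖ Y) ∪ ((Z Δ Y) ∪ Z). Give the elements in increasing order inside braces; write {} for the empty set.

Z ∩ Y = {5,8,12,17}
(Z ∩ Y) ∖ Y = {}
Z Δ Y = {1,3,4,6,9,10,11,13}
(Z Δ Y) ∪ Z = {1,3,4,5,6,8,9,10,11,12,13,17}
((Z ∩ Y) ∖ Y) ∪ ((Z Δ Y) ∪ Z) = {1,3,4,5,6,8,9,10,11,12,13,17}

{1,3,4,5,6,8,9,10,11,12,13,17}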